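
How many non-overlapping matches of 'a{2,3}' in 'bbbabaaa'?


Pattern 'a{2,3}' matches between 2 and 3 consecutive a's (greedy).
String: 'bbbabaaa'
Finding runs of a's and applying greedy matching:
  Run at pos 3: 'a' (length 1)
  Run at pos 5: 'aaa' (length 3)
Matches: ['aaa']
Count: 1

1


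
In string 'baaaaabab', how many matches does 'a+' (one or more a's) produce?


Pattern 'a+' matches one or more consecutive a's.
String: 'baaaaabab'
Scanning for runs of a:
  Match 1: 'aaaaa' (length 5)
  Match 2: 'a' (length 1)
Total matches: 2

2


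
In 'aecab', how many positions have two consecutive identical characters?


Looking for consecutive identical characters in 'aecab':
  pos 0-1: 'a' vs 'e' -> different
  pos 1-2: 'e' vs 'c' -> different
  pos 2-3: 'c' vs 'a' -> different
  pos 3-4: 'a' vs 'b' -> different
Consecutive identical pairs: []
Count: 0

0


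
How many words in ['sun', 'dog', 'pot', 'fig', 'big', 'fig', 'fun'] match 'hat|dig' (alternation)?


Alternation 'hat|dig' matches either 'hat' or 'dig'.
Checking each word:
  'sun' -> no
  'dog' -> no
  'pot' -> no
  'fig' -> no
  'big' -> no
  'fig' -> no
  'fun' -> no
Matches: []
Count: 0

0


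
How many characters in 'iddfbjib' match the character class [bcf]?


Character class [bcf] matches any of: {b, c, f}
Scanning string 'iddfbjib' character by character:
  pos 0: 'i' -> no
  pos 1: 'd' -> no
  pos 2: 'd' -> no
  pos 3: 'f' -> MATCH
  pos 4: 'b' -> MATCH
  pos 5: 'j' -> no
  pos 6: 'i' -> no
  pos 7: 'b' -> MATCH
Total matches: 3

3


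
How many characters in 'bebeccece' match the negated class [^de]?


Negated class [^de] matches any char NOT in {d, e}
Scanning 'bebeccece':
  pos 0: 'b' -> MATCH
  pos 1: 'e' -> no (excluded)
  pos 2: 'b' -> MATCH
  pos 3: 'e' -> no (excluded)
  pos 4: 'c' -> MATCH
  pos 5: 'c' -> MATCH
  pos 6: 'e' -> no (excluded)
  pos 7: 'c' -> MATCH
  pos 8: 'e' -> no (excluded)
Total matches: 5

5


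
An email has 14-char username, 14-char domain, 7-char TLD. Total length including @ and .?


An email address has format: username@domain.tld
Username length: 14
'@' character: 1
Domain length: 14
'.' character: 1
TLD length: 7
Total = 14 + 1 + 14 + 1 + 7 = 37

37


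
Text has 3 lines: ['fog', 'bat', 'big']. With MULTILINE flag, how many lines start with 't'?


With MULTILINE flag, ^ matches the start of each line.
Lines: ['fog', 'bat', 'big']
Checking which lines start with 't':
  Line 1: 'fog' -> no
  Line 2: 'bat' -> no
  Line 3: 'big' -> no
Matching lines: []
Count: 0

0


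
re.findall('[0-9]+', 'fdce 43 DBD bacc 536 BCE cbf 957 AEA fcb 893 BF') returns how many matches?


Pattern '[0-9]+' finds one or more digits.
Text: 'fdce 43 DBD bacc 536 BCE cbf 957 AEA fcb 893 BF'
Scanning for matches:
  Match 1: '43'
  Match 2: '536'
  Match 3: '957'
  Match 4: '893'
Total matches: 4

4


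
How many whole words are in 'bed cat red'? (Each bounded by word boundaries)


Word boundaries (\b) mark the start/end of each word.
Text: 'bed cat red'
Splitting by whitespace:
  Word 1: 'bed'
  Word 2: 'cat'
  Word 3: 'red'
Total whole words: 3

3


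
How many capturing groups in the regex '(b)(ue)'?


To count capturing groups, count each '(' that starts a group.
Pattern: '(b)(ue)'
Walking through the pattern:
  Position 0: '(' -> group #1
  Position 3: '(' -> group #2
Total capturing groups: 2

2


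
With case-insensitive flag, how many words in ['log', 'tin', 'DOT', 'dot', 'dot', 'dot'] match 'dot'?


Case-insensitive matching: compare each word's lowercase form to 'dot'.
  'log' -> lower='log' -> no
  'tin' -> lower='tin' -> no
  'DOT' -> lower='dot' -> MATCH
  'dot' -> lower='dot' -> MATCH
  'dot' -> lower='dot' -> MATCH
  'dot' -> lower='dot' -> MATCH
Matches: ['DOT', 'dot', 'dot', 'dot']
Count: 4

4


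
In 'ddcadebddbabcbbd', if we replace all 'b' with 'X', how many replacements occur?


re.sub('b', 'X', text) replaces every occurrence of 'b' with 'X'.
Text: 'ddcadebddbabcbbd'
Scanning for 'b':
  pos 6: 'b' -> replacement #1
  pos 9: 'b' -> replacement #2
  pos 11: 'b' -> replacement #3
  pos 13: 'b' -> replacement #4
  pos 14: 'b' -> replacement #5
Total replacements: 5

5


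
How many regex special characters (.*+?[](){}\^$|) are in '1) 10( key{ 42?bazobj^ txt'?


Regex special characters are: . * + ? [ ] ( ) { } \ ^ $ |
Scanning '1) 10( key{ 42?bazobj^ txt':
  pos 1: ')' -> SPECIAL
  pos 5: '(' -> SPECIAL
  pos 10: '{' -> SPECIAL
  pos 14: '?' -> SPECIAL
  pos 21: '^' -> SPECIAL
Special chars found: [')', '(', '{', '?', '^']
Total: 5

5


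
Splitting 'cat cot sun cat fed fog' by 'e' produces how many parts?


Splitting by 'e' breaks the string at each occurrence of the separator.
Text: 'cat cot sun cat fed fog'
Parts after split:
  Part 1: 'cat cot sun cat f'
  Part 2: 'd fog'
Total parts: 2

2


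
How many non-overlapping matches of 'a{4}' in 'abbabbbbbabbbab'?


Pattern 'a{4}' matches exactly 4 consecutive a's (greedy, non-overlapping).
String: 'abbabbbbbabbbab'
Scanning for runs of a's:
  Run at pos 0: 'a' (length 1) -> 0 match(es)
  Run at pos 3: 'a' (length 1) -> 0 match(es)
  Run at pos 9: 'a' (length 1) -> 0 match(es)
  Run at pos 13: 'a' (length 1) -> 0 match(es)
Matches found: []
Total: 0

0


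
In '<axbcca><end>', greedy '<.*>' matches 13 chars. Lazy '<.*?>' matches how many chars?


Greedy '<.*>' tries to match as MUCH as possible.
Lazy '<.*?>' tries to match as LITTLE as possible.

String: '<axbcca><end>'
Greedy '<.*>' starts at first '<' and extends to the LAST '>': '<axbcca><end>' (13 chars)
Lazy '<.*?>' starts at first '<' and stops at the FIRST '>': '<axbcca>' (8 chars)

8


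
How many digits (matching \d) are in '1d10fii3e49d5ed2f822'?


\d matches any digit 0-9.
Scanning '1d10fii3e49d5ed2f822':
  pos 0: '1' -> DIGIT
  pos 2: '1' -> DIGIT
  pos 3: '0' -> DIGIT
  pos 7: '3' -> DIGIT
  pos 9: '4' -> DIGIT
  pos 10: '9' -> DIGIT
  pos 12: '5' -> DIGIT
  pos 15: '2' -> DIGIT
  pos 17: '8' -> DIGIT
  pos 18: '2' -> DIGIT
  pos 19: '2' -> DIGIT
Digits found: ['1', '1', '0', '3', '4', '9', '5', '2', '8', '2', '2']
Total: 11

11


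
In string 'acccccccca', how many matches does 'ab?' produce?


Pattern 'ab?' matches 'a' optionally followed by 'b'.
String: 'acccccccca'
Scanning left to right for 'a' then checking next char:
  Match 1: 'a' (a not followed by b)
  Match 2: 'a' (a not followed by b)
Total matches: 2

2


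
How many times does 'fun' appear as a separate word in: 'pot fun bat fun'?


Scanning each word for exact match 'fun':
  Word 1: 'pot' -> no
  Word 2: 'fun' -> MATCH
  Word 3: 'bat' -> no
  Word 4: 'fun' -> MATCH
Total matches: 2

2


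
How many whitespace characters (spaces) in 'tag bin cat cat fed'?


\s matches whitespace characters (spaces, tabs, etc.).
Text: 'tag bin cat cat fed'
This text has 5 words separated by spaces.
Number of spaces = number of words - 1 = 5 - 1 = 4

4


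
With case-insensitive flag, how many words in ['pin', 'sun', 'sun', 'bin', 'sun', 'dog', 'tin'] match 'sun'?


Case-insensitive matching: compare each word's lowercase form to 'sun'.
  'pin' -> lower='pin' -> no
  'sun' -> lower='sun' -> MATCH
  'sun' -> lower='sun' -> MATCH
  'bin' -> lower='bin' -> no
  'sun' -> lower='sun' -> MATCH
  'dog' -> lower='dog' -> no
  'tin' -> lower='tin' -> no
Matches: ['sun', 'sun', 'sun']
Count: 3

3


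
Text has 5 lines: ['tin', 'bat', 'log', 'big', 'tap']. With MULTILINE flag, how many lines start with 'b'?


With MULTILINE flag, ^ matches the start of each line.
Lines: ['tin', 'bat', 'log', 'big', 'tap']
Checking which lines start with 'b':
  Line 1: 'tin' -> no
  Line 2: 'bat' -> MATCH
  Line 3: 'log' -> no
  Line 4: 'big' -> MATCH
  Line 5: 'tap' -> no
Matching lines: ['bat', 'big']
Count: 2

2


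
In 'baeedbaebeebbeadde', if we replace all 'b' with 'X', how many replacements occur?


re.sub('b', 'X', text) replaces every occurrence of 'b' with 'X'.
Text: 'baeedbaebeebbeadde'
Scanning for 'b':
  pos 0: 'b' -> replacement #1
  pos 5: 'b' -> replacement #2
  pos 8: 'b' -> replacement #3
  pos 11: 'b' -> replacement #4
  pos 12: 'b' -> replacement #5
Total replacements: 5

5


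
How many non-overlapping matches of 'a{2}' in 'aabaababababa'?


Pattern 'a{2}' matches exactly 2 consecutive a's (greedy, non-overlapping).
String: 'aabaababababa'
Scanning for runs of a's:
  Run at pos 0: 'aa' (length 2) -> 1 match(es)
  Run at pos 3: 'aa' (length 2) -> 1 match(es)
  Run at pos 6: 'a' (length 1) -> 0 match(es)
  Run at pos 8: 'a' (length 1) -> 0 match(es)
  Run at pos 10: 'a' (length 1) -> 0 match(es)
  Run at pos 12: 'a' (length 1) -> 0 match(es)
Matches found: ['aa', 'aa']
Total: 2

2


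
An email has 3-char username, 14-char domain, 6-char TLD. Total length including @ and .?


An email address has format: username@domain.tld
Username length: 3
'@' character: 1
Domain length: 14
'.' character: 1
TLD length: 6
Total = 3 + 1 + 14 + 1 + 6 = 25

25


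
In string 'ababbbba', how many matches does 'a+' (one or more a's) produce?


Pattern 'a+' matches one or more consecutive a's.
String: 'ababbbba'
Scanning for runs of a:
  Match 1: 'a' (length 1)
  Match 2: 'a' (length 1)
  Match 3: 'a' (length 1)
Total matches: 3

3


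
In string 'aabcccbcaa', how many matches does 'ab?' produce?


Pattern 'ab?' matches 'a' optionally followed by 'b'.
String: 'aabcccbcaa'
Scanning left to right for 'a' then checking next char:
  Match 1: 'a' (a not followed by b)
  Match 2: 'ab' (a followed by b)
  Match 3: 'a' (a not followed by b)
  Match 4: 'a' (a not followed by b)
Total matches: 4

4


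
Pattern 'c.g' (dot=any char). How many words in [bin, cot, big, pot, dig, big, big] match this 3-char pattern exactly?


Pattern 'c.g' means: starts with 'c', any single char, ends with 'g'.
Checking each word (must be exactly 3 chars):
  'bin' (len=3): no
  'cot' (len=3): no
  'big' (len=3): no
  'pot' (len=3): no
  'dig' (len=3): no
  'big' (len=3): no
  'big' (len=3): no
Matching words: []
Total: 0

0


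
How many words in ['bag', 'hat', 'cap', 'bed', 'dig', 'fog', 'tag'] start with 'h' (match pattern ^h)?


Pattern ^h anchors to start of word. Check which words begin with 'h':
  'bag' -> no
  'hat' -> MATCH (starts with 'h')
  'cap' -> no
  'bed' -> no
  'dig' -> no
  'fog' -> no
  'tag' -> no
Matching words: ['hat']
Count: 1

1


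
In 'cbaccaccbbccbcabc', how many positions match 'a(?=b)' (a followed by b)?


Lookahead 'a(?=b)' matches 'a' only when followed by 'b'.
String: 'cbaccaccbbccbcabc'
Checking each position where char is 'a':
  pos 2: 'a' -> no (next='c')
  pos 5: 'a' -> no (next='c')
  pos 14: 'a' -> MATCH (next='b')
Matching positions: [14]
Count: 1

1


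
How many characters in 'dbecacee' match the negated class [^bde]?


Negated class [^bde] matches any char NOT in {b, d, e}
Scanning 'dbecacee':
  pos 0: 'd' -> no (excluded)
  pos 1: 'b' -> no (excluded)
  pos 2: 'e' -> no (excluded)
  pos 3: 'c' -> MATCH
  pos 4: 'a' -> MATCH
  pos 5: 'c' -> MATCH
  pos 6: 'e' -> no (excluded)
  pos 7: 'e' -> no (excluded)
Total matches: 3

3


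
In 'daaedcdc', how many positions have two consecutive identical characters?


Looking for consecutive identical characters in 'daaedcdc':
  pos 0-1: 'd' vs 'a' -> different
  pos 1-2: 'a' vs 'a' -> MATCH ('aa')
  pos 2-3: 'a' vs 'e' -> different
  pos 3-4: 'e' vs 'd' -> different
  pos 4-5: 'd' vs 'c' -> different
  pos 5-6: 'c' vs 'd' -> different
  pos 6-7: 'd' vs 'c' -> different
Consecutive identical pairs: ['aa']
Count: 1

1


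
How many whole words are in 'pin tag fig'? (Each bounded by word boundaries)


Word boundaries (\b) mark the start/end of each word.
Text: 'pin tag fig'
Splitting by whitespace:
  Word 1: 'pin'
  Word 2: 'tag'
  Word 3: 'fig'
Total whole words: 3

3


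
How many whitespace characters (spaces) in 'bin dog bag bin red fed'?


\s matches whitespace characters (spaces, tabs, etc.).
Text: 'bin dog bag bin red fed'
This text has 6 words separated by spaces.
Number of spaces = number of words - 1 = 6 - 1 = 5

5


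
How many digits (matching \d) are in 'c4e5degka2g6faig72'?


\d matches any digit 0-9.
Scanning 'c4e5degka2g6faig72':
  pos 1: '4' -> DIGIT
  pos 3: '5' -> DIGIT
  pos 9: '2' -> DIGIT
  pos 11: '6' -> DIGIT
  pos 16: '7' -> DIGIT
  pos 17: '2' -> DIGIT
Digits found: ['4', '5', '2', '6', '7', '2']
Total: 6

6


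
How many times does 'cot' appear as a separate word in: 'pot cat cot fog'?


Scanning each word for exact match 'cot':
  Word 1: 'pot' -> no
  Word 2: 'cat' -> no
  Word 3: 'cot' -> MATCH
  Word 4: 'fog' -> no
Total matches: 1

1


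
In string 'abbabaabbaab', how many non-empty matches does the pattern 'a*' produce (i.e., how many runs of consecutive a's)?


Pattern 'a*' matches zero or more a's. We want non-empty runs of consecutive a's.
String: 'abbabaabbaab'
Walking through the string to find runs of a's:
  Run 1: positions 0-0 -> 'a'
  Run 2: positions 3-3 -> 'a'
  Run 3: positions 5-6 -> 'aa'
  Run 4: positions 9-10 -> 'aa'
Non-empty runs found: ['a', 'a', 'aa', 'aa']
Count: 4

4


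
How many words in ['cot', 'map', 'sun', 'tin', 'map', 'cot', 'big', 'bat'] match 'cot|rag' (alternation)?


Alternation 'cot|rag' matches either 'cot' or 'rag'.
Checking each word:
  'cot' -> MATCH
  'map' -> no
  'sun' -> no
  'tin' -> no
  'map' -> no
  'cot' -> MATCH
  'big' -> no
  'bat' -> no
Matches: ['cot', 'cot']
Count: 2

2


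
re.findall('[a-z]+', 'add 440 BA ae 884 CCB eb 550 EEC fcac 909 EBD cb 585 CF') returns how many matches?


Pattern '[a-z]+' finds one or more lowercase letters.
Text: 'add 440 BA ae 884 CCB eb 550 EEC fcac 909 EBD cb 585 CF'
Scanning for matches:
  Match 1: 'add'
  Match 2: 'ae'
  Match 3: 'eb'
  Match 4: 'fcac'
  Match 5: 'cb'
Total matches: 5

5


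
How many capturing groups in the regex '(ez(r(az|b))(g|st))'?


To count capturing groups, count each '(' that starts a group.
Pattern: '(ez(r(az|b))(g|st))'
Walking through the pattern:
  Position 0: '(' -> group #1
  Position 3: '(' -> group #2
  Position 5: '(' -> group #3
  Position 12: '(' -> group #4
Total capturing groups: 4

4


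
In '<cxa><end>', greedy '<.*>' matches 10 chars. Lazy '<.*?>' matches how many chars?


Greedy '<.*>' tries to match as MUCH as possible.
Lazy '<.*?>' tries to match as LITTLE as possible.

String: '<cxa><end>'
Greedy '<.*>' starts at first '<' and extends to the LAST '>': '<cxa><end>' (10 chars)
Lazy '<.*?>' starts at first '<' and stops at the FIRST '>': '<cxa>' (5 chars)

5


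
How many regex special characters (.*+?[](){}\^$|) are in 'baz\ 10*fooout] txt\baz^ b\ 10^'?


Regex special characters are: . * + ? [ ] ( ) { } \ ^ $ |
Scanning 'baz\ 10*fooout] txt\baz^ b\ 10^':
  pos 3: '\' -> SPECIAL
  pos 7: '*' -> SPECIAL
  pos 14: ']' -> SPECIAL
  pos 19: '\' -> SPECIAL
  pos 23: '^' -> SPECIAL
  pos 26: '\' -> SPECIAL
  pos 30: '^' -> SPECIAL
Special chars found: ['\\', '*', ']', '\\', '^', '\\', '^']
Total: 7

7


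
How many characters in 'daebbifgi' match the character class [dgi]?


Character class [dgi] matches any of: {d, g, i}
Scanning string 'daebbifgi' character by character:
  pos 0: 'd' -> MATCH
  pos 1: 'a' -> no
  pos 2: 'e' -> no
  pos 3: 'b' -> no
  pos 4: 'b' -> no
  pos 5: 'i' -> MATCH
  pos 6: 'f' -> no
  pos 7: 'g' -> MATCH
  pos 8: 'i' -> MATCH
Total matches: 4

4


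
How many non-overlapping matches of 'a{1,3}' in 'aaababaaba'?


Pattern 'a{1,3}' matches between 1 and 3 consecutive a's (greedy).
String: 'aaababaaba'
Finding runs of a's and applying greedy matching:
  Run at pos 0: 'aaa' (length 3)
  Run at pos 4: 'a' (length 1)
  Run at pos 6: 'aa' (length 2)
  Run at pos 9: 'a' (length 1)
Matches: ['aaa', 'a', 'aa', 'a']
Count: 4

4


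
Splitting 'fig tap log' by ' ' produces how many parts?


Splitting by ' ' breaks the string at each occurrence of the separator.
Text: 'fig tap log'
Parts after split:
  Part 1: 'fig'
  Part 2: 'tap'
  Part 3: 'log'
Total parts: 3

3


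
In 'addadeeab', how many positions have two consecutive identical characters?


Looking for consecutive identical characters in 'addadeeab':
  pos 0-1: 'a' vs 'd' -> different
  pos 1-2: 'd' vs 'd' -> MATCH ('dd')
  pos 2-3: 'd' vs 'a' -> different
  pos 3-4: 'a' vs 'd' -> different
  pos 4-5: 'd' vs 'e' -> different
  pos 5-6: 'e' vs 'e' -> MATCH ('ee')
  pos 6-7: 'e' vs 'a' -> different
  pos 7-8: 'a' vs 'b' -> different
Consecutive identical pairs: ['dd', 'ee']
Count: 2

2


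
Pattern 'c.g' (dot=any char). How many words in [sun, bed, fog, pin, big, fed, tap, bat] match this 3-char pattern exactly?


Pattern 'c.g' means: starts with 'c', any single char, ends with 'g'.
Checking each word (must be exactly 3 chars):
  'sun' (len=3): no
  'bed' (len=3): no
  'fog' (len=3): no
  'pin' (len=3): no
  'big' (len=3): no
  'fed' (len=3): no
  'tap' (len=3): no
  'bat' (len=3): no
Matching words: []
Total: 0

0


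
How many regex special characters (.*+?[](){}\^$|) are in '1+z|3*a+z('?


Regex special characters are: . * + ? [ ] ( ) { } \ ^ $ |
Scanning '1+z|3*a+z(':
  pos 1: '+' -> SPECIAL
  pos 3: '|' -> SPECIAL
  pos 5: '*' -> SPECIAL
  pos 7: '+' -> SPECIAL
  pos 9: '(' -> SPECIAL
Special chars found: ['+', '|', '*', '+', '(']
Total: 5

5


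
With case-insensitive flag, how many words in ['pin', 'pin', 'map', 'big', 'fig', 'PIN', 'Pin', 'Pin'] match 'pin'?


Case-insensitive matching: compare each word's lowercase form to 'pin'.
  'pin' -> lower='pin' -> MATCH
  'pin' -> lower='pin' -> MATCH
  'map' -> lower='map' -> no
  'big' -> lower='big' -> no
  'fig' -> lower='fig' -> no
  'PIN' -> lower='pin' -> MATCH
  'Pin' -> lower='pin' -> MATCH
  'Pin' -> lower='pin' -> MATCH
Matches: ['pin', 'pin', 'PIN', 'Pin', 'Pin']
Count: 5

5


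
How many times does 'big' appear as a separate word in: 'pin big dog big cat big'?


Scanning each word for exact match 'big':
  Word 1: 'pin' -> no
  Word 2: 'big' -> MATCH
  Word 3: 'dog' -> no
  Word 4: 'big' -> MATCH
  Word 5: 'cat' -> no
  Word 6: 'big' -> MATCH
Total matches: 3

3


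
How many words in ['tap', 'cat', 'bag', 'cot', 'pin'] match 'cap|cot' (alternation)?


Alternation 'cap|cot' matches either 'cap' or 'cot'.
Checking each word:
  'tap' -> no
  'cat' -> no
  'bag' -> no
  'cot' -> MATCH
  'pin' -> no
Matches: ['cot']
Count: 1

1


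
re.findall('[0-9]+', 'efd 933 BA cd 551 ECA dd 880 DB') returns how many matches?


Pattern '[0-9]+' finds one or more digits.
Text: 'efd 933 BA cd 551 ECA dd 880 DB'
Scanning for matches:
  Match 1: '933'
  Match 2: '551'
  Match 3: '880'
Total matches: 3

3


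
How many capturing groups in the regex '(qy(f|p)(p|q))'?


To count capturing groups, count each '(' that starts a group.
Pattern: '(qy(f|p)(p|q))'
Walking through the pattern:
  Position 0: '(' -> group #1
  Position 3: '(' -> group #2
  Position 8: '(' -> group #3
Total capturing groups: 3

3


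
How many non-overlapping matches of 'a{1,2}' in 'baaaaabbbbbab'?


Pattern 'a{1,2}' matches between 1 and 2 consecutive a's (greedy).
String: 'baaaaabbbbbab'
Finding runs of a's and applying greedy matching:
  Run at pos 1: 'aaaaa' (length 5)
  Run at pos 11: 'a' (length 1)
Matches: ['aa', 'aa', 'a', 'a']
Count: 4

4


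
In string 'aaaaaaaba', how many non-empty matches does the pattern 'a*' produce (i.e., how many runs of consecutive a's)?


Pattern 'a*' matches zero or more a's. We want non-empty runs of consecutive a's.
String: 'aaaaaaaba'
Walking through the string to find runs of a's:
  Run 1: positions 0-6 -> 'aaaaaaa'
  Run 2: positions 8-8 -> 'a'
Non-empty runs found: ['aaaaaaa', 'a']
Count: 2

2


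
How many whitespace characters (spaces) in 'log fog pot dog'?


\s matches whitespace characters (spaces, tabs, etc.).
Text: 'log fog pot dog'
This text has 4 words separated by spaces.
Number of spaces = number of words - 1 = 4 - 1 = 3

3


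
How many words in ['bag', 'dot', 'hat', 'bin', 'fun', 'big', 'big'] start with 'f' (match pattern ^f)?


Pattern ^f anchors to start of word. Check which words begin with 'f':
  'bag' -> no
  'dot' -> no
  'hat' -> no
  'bin' -> no
  'fun' -> MATCH (starts with 'f')
  'big' -> no
  'big' -> no
Matching words: ['fun']
Count: 1

1


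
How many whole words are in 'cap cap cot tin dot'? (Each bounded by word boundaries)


Word boundaries (\b) mark the start/end of each word.
Text: 'cap cap cot tin dot'
Splitting by whitespace:
  Word 1: 'cap'
  Word 2: 'cap'
  Word 3: 'cot'
  Word 4: 'tin'
  Word 5: 'dot'
Total whole words: 5

5


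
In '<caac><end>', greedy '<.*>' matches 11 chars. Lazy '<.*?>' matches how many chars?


Greedy '<.*>' tries to match as MUCH as possible.
Lazy '<.*?>' tries to match as LITTLE as possible.

String: '<caac><end>'
Greedy '<.*>' starts at first '<' and extends to the LAST '>': '<caac><end>' (11 chars)
Lazy '<.*?>' starts at first '<' and stops at the FIRST '>': '<caac>' (6 chars)

6


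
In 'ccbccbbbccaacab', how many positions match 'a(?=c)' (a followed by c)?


Lookahead 'a(?=c)' matches 'a' only when followed by 'c'.
String: 'ccbccbbbccaacab'
Checking each position where char is 'a':
  pos 10: 'a' -> no (next='a')
  pos 11: 'a' -> MATCH (next='c')
  pos 13: 'a' -> no (next='b')
Matching positions: [11]
Count: 1

1


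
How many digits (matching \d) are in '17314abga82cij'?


\d matches any digit 0-9.
Scanning '17314abga82cij':
  pos 0: '1' -> DIGIT
  pos 1: '7' -> DIGIT
  pos 2: '3' -> DIGIT
  pos 3: '1' -> DIGIT
  pos 4: '4' -> DIGIT
  pos 9: '8' -> DIGIT
  pos 10: '2' -> DIGIT
Digits found: ['1', '7', '3', '1', '4', '8', '2']
Total: 7

7


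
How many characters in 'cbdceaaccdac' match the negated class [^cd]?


Negated class [^cd] matches any char NOT in {c, d}
Scanning 'cbdceaaccdac':
  pos 0: 'c' -> no (excluded)
  pos 1: 'b' -> MATCH
  pos 2: 'd' -> no (excluded)
  pos 3: 'c' -> no (excluded)
  pos 4: 'e' -> MATCH
  pos 5: 'a' -> MATCH
  pos 6: 'a' -> MATCH
  pos 7: 'c' -> no (excluded)
  pos 8: 'c' -> no (excluded)
  pos 9: 'd' -> no (excluded)
  pos 10: 'a' -> MATCH
  pos 11: 'c' -> no (excluded)
Total matches: 5

5


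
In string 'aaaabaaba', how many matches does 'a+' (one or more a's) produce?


Pattern 'a+' matches one or more consecutive a's.
String: 'aaaabaaba'
Scanning for runs of a:
  Match 1: 'aaaa' (length 4)
  Match 2: 'aa' (length 2)
  Match 3: 'a' (length 1)
Total matches: 3

3


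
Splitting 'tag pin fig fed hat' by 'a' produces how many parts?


Splitting by 'a' breaks the string at each occurrence of the separator.
Text: 'tag pin fig fed hat'
Parts after split:
  Part 1: 't'
  Part 2: 'g pin fig fed h'
  Part 3: 't'
Total parts: 3

3


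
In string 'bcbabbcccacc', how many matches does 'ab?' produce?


Pattern 'ab?' matches 'a' optionally followed by 'b'.
String: 'bcbabbcccacc'
Scanning left to right for 'a' then checking next char:
  Match 1: 'ab' (a followed by b)
  Match 2: 'a' (a not followed by b)
Total matches: 2

2


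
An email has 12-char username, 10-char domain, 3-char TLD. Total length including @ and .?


An email address has format: username@domain.tld
Username length: 12
'@' character: 1
Domain length: 10
'.' character: 1
TLD length: 3
Total = 12 + 1 + 10 + 1 + 3 = 27

27


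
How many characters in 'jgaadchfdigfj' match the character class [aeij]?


Character class [aeij] matches any of: {a, e, i, j}
Scanning string 'jgaadchfdigfj' character by character:
  pos 0: 'j' -> MATCH
  pos 1: 'g' -> no
  pos 2: 'a' -> MATCH
  pos 3: 'a' -> MATCH
  pos 4: 'd' -> no
  pos 5: 'c' -> no
  pos 6: 'h' -> no
  pos 7: 'f' -> no
  pos 8: 'd' -> no
  pos 9: 'i' -> MATCH
  pos 10: 'g' -> no
  pos 11: 'f' -> no
  pos 12: 'j' -> MATCH
Total matches: 5

5


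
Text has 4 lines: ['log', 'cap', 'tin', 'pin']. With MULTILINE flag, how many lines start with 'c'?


With MULTILINE flag, ^ matches the start of each line.
Lines: ['log', 'cap', 'tin', 'pin']
Checking which lines start with 'c':
  Line 1: 'log' -> no
  Line 2: 'cap' -> MATCH
  Line 3: 'tin' -> no
  Line 4: 'pin' -> no
Matching lines: ['cap']
Count: 1

1


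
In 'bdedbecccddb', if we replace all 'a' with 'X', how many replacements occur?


re.sub('a', 'X', text) replaces every occurrence of 'a' with 'X'.
Text: 'bdedbecccddb'
Scanning for 'a':
Total replacements: 0

0


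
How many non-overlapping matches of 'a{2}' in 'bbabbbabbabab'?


Pattern 'a{2}' matches exactly 2 consecutive a's (greedy, non-overlapping).
String: 'bbabbbabbabab'
Scanning for runs of a's:
  Run at pos 2: 'a' (length 1) -> 0 match(es)
  Run at pos 6: 'a' (length 1) -> 0 match(es)
  Run at pos 9: 'a' (length 1) -> 0 match(es)
  Run at pos 11: 'a' (length 1) -> 0 match(es)
Matches found: []
Total: 0

0


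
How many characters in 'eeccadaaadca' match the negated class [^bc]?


Negated class [^bc] matches any char NOT in {b, c}
Scanning 'eeccadaaadca':
  pos 0: 'e' -> MATCH
  pos 1: 'e' -> MATCH
  pos 2: 'c' -> no (excluded)
  pos 3: 'c' -> no (excluded)
  pos 4: 'a' -> MATCH
  pos 5: 'd' -> MATCH
  pos 6: 'a' -> MATCH
  pos 7: 'a' -> MATCH
  pos 8: 'a' -> MATCH
  pos 9: 'd' -> MATCH
  pos 10: 'c' -> no (excluded)
  pos 11: 'a' -> MATCH
Total matches: 9

9


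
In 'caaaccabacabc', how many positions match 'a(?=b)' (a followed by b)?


Lookahead 'a(?=b)' matches 'a' only when followed by 'b'.
String: 'caaaccabacabc'
Checking each position where char is 'a':
  pos 1: 'a' -> no (next='a')
  pos 2: 'a' -> no (next='a')
  pos 3: 'a' -> no (next='c')
  pos 6: 'a' -> MATCH (next='b')
  pos 8: 'a' -> no (next='c')
  pos 10: 'a' -> MATCH (next='b')
Matching positions: [6, 10]
Count: 2

2


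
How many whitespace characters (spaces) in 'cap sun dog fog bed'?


\s matches whitespace characters (spaces, tabs, etc.).
Text: 'cap sun dog fog bed'
This text has 5 words separated by spaces.
Number of spaces = number of words - 1 = 5 - 1 = 4

4


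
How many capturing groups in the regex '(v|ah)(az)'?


To count capturing groups, count each '(' that starts a group.
Pattern: '(v|ah)(az)'
Walking through the pattern:
  Position 0: '(' -> group #1
  Position 6: '(' -> group #2
Total capturing groups: 2

2


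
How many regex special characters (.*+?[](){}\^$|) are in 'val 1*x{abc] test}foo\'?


Regex special characters are: . * + ? [ ] ( ) { } \ ^ $ |
Scanning 'val 1*x{abc] test}foo\':
  pos 5: '*' -> SPECIAL
  pos 7: '{' -> SPECIAL
  pos 11: ']' -> SPECIAL
  pos 17: '}' -> SPECIAL
  pos 21: '\' -> SPECIAL
Special chars found: ['*', '{', ']', '}', '\\']
Total: 5

5


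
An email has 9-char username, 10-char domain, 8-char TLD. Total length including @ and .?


An email address has format: username@domain.tld
Username length: 9
'@' character: 1
Domain length: 10
'.' character: 1
TLD length: 8
Total = 9 + 1 + 10 + 1 + 8 = 29

29


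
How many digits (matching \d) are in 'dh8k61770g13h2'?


\d matches any digit 0-9.
Scanning 'dh8k61770g13h2':
  pos 2: '8' -> DIGIT
  pos 4: '6' -> DIGIT
  pos 5: '1' -> DIGIT
  pos 6: '7' -> DIGIT
  pos 7: '7' -> DIGIT
  pos 8: '0' -> DIGIT
  pos 10: '1' -> DIGIT
  pos 11: '3' -> DIGIT
  pos 13: '2' -> DIGIT
Digits found: ['8', '6', '1', '7', '7', '0', '1', '3', '2']
Total: 9

9


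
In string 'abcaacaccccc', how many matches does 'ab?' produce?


Pattern 'ab?' matches 'a' optionally followed by 'b'.
String: 'abcaacaccccc'
Scanning left to right for 'a' then checking next char:
  Match 1: 'ab' (a followed by b)
  Match 2: 'a' (a not followed by b)
  Match 3: 'a' (a not followed by b)
  Match 4: 'a' (a not followed by b)
Total matches: 4

4


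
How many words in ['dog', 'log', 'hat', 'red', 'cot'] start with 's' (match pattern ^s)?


Pattern ^s anchors to start of word. Check which words begin with 's':
  'dog' -> no
  'log' -> no
  'hat' -> no
  'red' -> no
  'cot' -> no
Matching words: []
Count: 0

0


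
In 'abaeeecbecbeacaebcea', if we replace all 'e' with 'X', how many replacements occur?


re.sub('e', 'X', text) replaces every occurrence of 'e' with 'X'.
Text: 'abaeeecbecbeacaebcea'
Scanning for 'e':
  pos 3: 'e' -> replacement #1
  pos 4: 'e' -> replacement #2
  pos 5: 'e' -> replacement #3
  pos 8: 'e' -> replacement #4
  pos 11: 'e' -> replacement #5
  pos 15: 'e' -> replacement #6
  pos 18: 'e' -> replacement #7
Total replacements: 7

7


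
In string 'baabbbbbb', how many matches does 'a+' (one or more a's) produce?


Pattern 'a+' matches one or more consecutive a's.
String: 'baabbbbbb'
Scanning for runs of a:
  Match 1: 'aa' (length 2)
Total matches: 1

1


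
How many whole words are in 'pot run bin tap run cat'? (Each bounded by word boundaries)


Word boundaries (\b) mark the start/end of each word.
Text: 'pot run bin tap run cat'
Splitting by whitespace:
  Word 1: 'pot'
  Word 2: 'run'
  Word 3: 'bin'
  Word 4: 'tap'
  Word 5: 'run'
  Word 6: 'cat'
Total whole words: 6

6


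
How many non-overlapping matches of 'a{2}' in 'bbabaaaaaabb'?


Pattern 'a{2}' matches exactly 2 consecutive a's (greedy, non-overlapping).
String: 'bbabaaaaaabb'
Scanning for runs of a's:
  Run at pos 2: 'a' (length 1) -> 0 match(es)
  Run at pos 4: 'aaaaaa' (length 6) -> 3 match(es)
Matches found: ['aa', 'aa', 'aa']
Total: 3

3


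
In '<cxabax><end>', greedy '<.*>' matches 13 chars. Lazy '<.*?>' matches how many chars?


Greedy '<.*>' tries to match as MUCH as possible.
Lazy '<.*?>' tries to match as LITTLE as possible.

String: '<cxabax><end>'
Greedy '<.*>' starts at first '<' and extends to the LAST '>': '<cxabax><end>' (13 chars)
Lazy '<.*?>' starts at first '<' and stops at the FIRST '>': '<cxabax>' (8 chars)

8


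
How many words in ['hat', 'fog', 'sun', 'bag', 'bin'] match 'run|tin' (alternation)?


Alternation 'run|tin' matches either 'run' or 'tin'.
Checking each word:
  'hat' -> no
  'fog' -> no
  'sun' -> no
  'bag' -> no
  'bin' -> no
Matches: []
Count: 0

0


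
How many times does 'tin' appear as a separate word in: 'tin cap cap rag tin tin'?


Scanning each word for exact match 'tin':
  Word 1: 'tin' -> MATCH
  Word 2: 'cap' -> no
  Word 3: 'cap' -> no
  Word 4: 'rag' -> no
  Word 5: 'tin' -> MATCH
  Word 6: 'tin' -> MATCH
Total matches: 3

3


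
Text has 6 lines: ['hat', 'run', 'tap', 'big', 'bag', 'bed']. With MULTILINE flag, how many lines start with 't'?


With MULTILINE flag, ^ matches the start of each line.
Lines: ['hat', 'run', 'tap', 'big', 'bag', 'bed']
Checking which lines start with 't':
  Line 1: 'hat' -> no
  Line 2: 'run' -> no
  Line 3: 'tap' -> MATCH
  Line 4: 'big' -> no
  Line 5: 'bag' -> no
  Line 6: 'bed' -> no
Matching lines: ['tap']
Count: 1

1


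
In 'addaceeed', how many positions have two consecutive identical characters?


Looking for consecutive identical characters in 'addaceeed':
  pos 0-1: 'a' vs 'd' -> different
  pos 1-2: 'd' vs 'd' -> MATCH ('dd')
  pos 2-3: 'd' vs 'a' -> different
  pos 3-4: 'a' vs 'c' -> different
  pos 4-5: 'c' vs 'e' -> different
  pos 5-6: 'e' vs 'e' -> MATCH ('ee')
  pos 6-7: 'e' vs 'e' -> MATCH ('ee')
  pos 7-8: 'e' vs 'd' -> different
Consecutive identical pairs: ['dd', 'ee', 'ee']
Count: 3

3


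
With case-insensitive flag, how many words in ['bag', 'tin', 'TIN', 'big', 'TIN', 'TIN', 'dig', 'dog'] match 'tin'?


Case-insensitive matching: compare each word's lowercase form to 'tin'.
  'bag' -> lower='bag' -> no
  'tin' -> lower='tin' -> MATCH
  'TIN' -> lower='tin' -> MATCH
  'big' -> lower='big' -> no
  'TIN' -> lower='tin' -> MATCH
  'TIN' -> lower='tin' -> MATCH
  'dig' -> lower='dig' -> no
  'dog' -> lower='dog' -> no
Matches: ['tin', 'TIN', 'TIN', 'TIN']
Count: 4

4


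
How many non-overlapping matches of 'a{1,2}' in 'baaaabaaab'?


Pattern 'a{1,2}' matches between 1 and 2 consecutive a's (greedy).
String: 'baaaabaaab'
Finding runs of a's and applying greedy matching:
  Run at pos 1: 'aaaa' (length 4)
  Run at pos 6: 'aaa' (length 3)
Matches: ['aa', 'aa', 'aa', 'a']
Count: 4

4


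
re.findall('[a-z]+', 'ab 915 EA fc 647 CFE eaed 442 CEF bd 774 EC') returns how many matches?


Pattern '[a-z]+' finds one or more lowercase letters.
Text: 'ab 915 EA fc 647 CFE eaed 442 CEF bd 774 EC'
Scanning for matches:
  Match 1: 'ab'
  Match 2: 'fc'
  Match 3: 'eaed'
  Match 4: 'bd'
Total matches: 4

4


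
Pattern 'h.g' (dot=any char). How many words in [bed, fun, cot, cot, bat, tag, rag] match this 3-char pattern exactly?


Pattern 'h.g' means: starts with 'h', any single char, ends with 'g'.
Checking each word (must be exactly 3 chars):
  'bed' (len=3): no
  'fun' (len=3): no
  'cot' (len=3): no
  'cot' (len=3): no
  'bat' (len=3): no
  'tag' (len=3): no
  'rag' (len=3): no
Matching words: []
Total: 0

0


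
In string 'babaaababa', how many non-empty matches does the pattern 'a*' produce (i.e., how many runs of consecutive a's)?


Pattern 'a*' matches zero or more a's. We want non-empty runs of consecutive a's.
String: 'babaaababa'
Walking through the string to find runs of a's:
  Run 1: positions 1-1 -> 'a'
  Run 2: positions 3-5 -> 'aaa'
  Run 3: positions 7-7 -> 'a'
  Run 4: positions 9-9 -> 'a'
Non-empty runs found: ['a', 'aaa', 'a', 'a']
Count: 4

4


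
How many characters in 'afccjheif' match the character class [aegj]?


Character class [aegj] matches any of: {a, e, g, j}
Scanning string 'afccjheif' character by character:
  pos 0: 'a' -> MATCH
  pos 1: 'f' -> no
  pos 2: 'c' -> no
  pos 3: 'c' -> no
  pos 4: 'j' -> MATCH
  pos 5: 'h' -> no
  pos 6: 'e' -> MATCH
  pos 7: 'i' -> no
  pos 8: 'f' -> no
Total matches: 3

3


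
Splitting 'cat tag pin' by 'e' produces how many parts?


Splitting by 'e' breaks the string at each occurrence of the separator.
Text: 'cat tag pin'
Parts after split:
  Part 1: 'cat tag pin'
Total parts: 1

1


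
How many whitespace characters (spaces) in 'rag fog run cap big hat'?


\s matches whitespace characters (spaces, tabs, etc.).
Text: 'rag fog run cap big hat'
This text has 6 words separated by spaces.
Number of spaces = number of words - 1 = 6 - 1 = 5

5


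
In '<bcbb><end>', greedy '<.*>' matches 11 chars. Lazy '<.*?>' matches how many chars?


Greedy '<.*>' tries to match as MUCH as possible.
Lazy '<.*?>' tries to match as LITTLE as possible.

String: '<bcbb><end>'
Greedy '<.*>' starts at first '<' and extends to the LAST '>': '<bcbb><end>' (11 chars)
Lazy '<.*?>' starts at first '<' and stops at the FIRST '>': '<bcbb>' (6 chars)

6


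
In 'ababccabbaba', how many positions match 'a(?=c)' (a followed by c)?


Lookahead 'a(?=c)' matches 'a' only when followed by 'c'.
String: 'ababccabbaba'
Checking each position where char is 'a':
  pos 0: 'a' -> no (next='b')
  pos 2: 'a' -> no (next='b')
  pos 6: 'a' -> no (next='b')
  pos 9: 'a' -> no (next='b')
Matching positions: []
Count: 0

0


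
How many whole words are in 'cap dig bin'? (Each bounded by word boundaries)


Word boundaries (\b) mark the start/end of each word.
Text: 'cap dig bin'
Splitting by whitespace:
  Word 1: 'cap'
  Word 2: 'dig'
  Word 3: 'bin'
Total whole words: 3

3


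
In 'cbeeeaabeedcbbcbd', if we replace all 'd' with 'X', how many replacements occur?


re.sub('d', 'X', text) replaces every occurrence of 'd' with 'X'.
Text: 'cbeeeaabeedcbbcbd'
Scanning for 'd':
  pos 10: 'd' -> replacement #1
  pos 16: 'd' -> replacement #2
Total replacements: 2

2


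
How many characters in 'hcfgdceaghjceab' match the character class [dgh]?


Character class [dgh] matches any of: {d, g, h}
Scanning string 'hcfgdceaghjceab' character by character:
  pos 0: 'h' -> MATCH
  pos 1: 'c' -> no
  pos 2: 'f' -> no
  pos 3: 'g' -> MATCH
  pos 4: 'd' -> MATCH
  pos 5: 'c' -> no
  pos 6: 'e' -> no
  pos 7: 'a' -> no
  pos 8: 'g' -> MATCH
  pos 9: 'h' -> MATCH
  pos 10: 'j' -> no
  pos 11: 'c' -> no
  pos 12: 'e' -> no
  pos 13: 'a' -> no
  pos 14: 'b' -> no
Total matches: 5

5


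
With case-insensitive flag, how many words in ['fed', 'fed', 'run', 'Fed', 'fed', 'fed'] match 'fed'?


Case-insensitive matching: compare each word's lowercase form to 'fed'.
  'fed' -> lower='fed' -> MATCH
  'fed' -> lower='fed' -> MATCH
  'run' -> lower='run' -> no
  'Fed' -> lower='fed' -> MATCH
  'fed' -> lower='fed' -> MATCH
  'fed' -> lower='fed' -> MATCH
Matches: ['fed', 'fed', 'Fed', 'fed', 'fed']
Count: 5

5


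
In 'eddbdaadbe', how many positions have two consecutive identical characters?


Looking for consecutive identical characters in 'eddbdaadbe':
  pos 0-1: 'e' vs 'd' -> different
  pos 1-2: 'd' vs 'd' -> MATCH ('dd')
  pos 2-3: 'd' vs 'b' -> different
  pos 3-4: 'b' vs 'd' -> different
  pos 4-5: 'd' vs 'a' -> different
  pos 5-6: 'a' vs 'a' -> MATCH ('aa')
  pos 6-7: 'a' vs 'd' -> different
  pos 7-8: 'd' vs 'b' -> different
  pos 8-9: 'b' vs 'e' -> different
Consecutive identical pairs: ['dd', 'aa']
Count: 2

2


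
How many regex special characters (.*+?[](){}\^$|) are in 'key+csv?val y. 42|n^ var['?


Regex special characters are: . * + ? [ ] ( ) { } \ ^ $ |
Scanning 'key+csv?val y. 42|n^ var[':
  pos 3: '+' -> SPECIAL
  pos 7: '?' -> SPECIAL
  pos 13: '.' -> SPECIAL
  pos 17: '|' -> SPECIAL
  pos 19: '^' -> SPECIAL
  pos 24: '[' -> SPECIAL
Special chars found: ['+', '?', '.', '|', '^', '[']
Total: 6

6


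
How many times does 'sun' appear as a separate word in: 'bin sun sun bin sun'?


Scanning each word for exact match 'sun':
  Word 1: 'bin' -> no
  Word 2: 'sun' -> MATCH
  Word 3: 'sun' -> MATCH
  Word 4: 'bin' -> no
  Word 5: 'sun' -> MATCH
Total matches: 3

3


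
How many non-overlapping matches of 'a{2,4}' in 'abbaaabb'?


Pattern 'a{2,4}' matches between 2 and 4 consecutive a's (greedy).
String: 'abbaaabb'
Finding runs of a's and applying greedy matching:
  Run at pos 0: 'a' (length 1)
  Run at pos 3: 'aaa' (length 3)
Matches: ['aaa']
Count: 1

1


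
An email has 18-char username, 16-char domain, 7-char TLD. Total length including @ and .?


An email address has format: username@domain.tld
Username length: 18
'@' character: 1
Domain length: 16
'.' character: 1
TLD length: 7
Total = 18 + 1 + 16 + 1 + 7 = 43

43


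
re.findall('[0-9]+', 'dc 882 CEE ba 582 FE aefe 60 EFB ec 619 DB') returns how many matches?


Pattern '[0-9]+' finds one or more digits.
Text: 'dc 882 CEE ba 582 FE aefe 60 EFB ec 619 DB'
Scanning for matches:
  Match 1: '882'
  Match 2: '582'
  Match 3: '60'
  Match 4: '619'
Total matches: 4

4


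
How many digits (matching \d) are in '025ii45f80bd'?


\d matches any digit 0-9.
Scanning '025ii45f80bd':
  pos 0: '0' -> DIGIT
  pos 1: '2' -> DIGIT
  pos 2: '5' -> DIGIT
  pos 5: '4' -> DIGIT
  pos 6: '5' -> DIGIT
  pos 8: '8' -> DIGIT
  pos 9: '0' -> DIGIT
Digits found: ['0', '2', '5', '4', '5', '8', '0']
Total: 7

7


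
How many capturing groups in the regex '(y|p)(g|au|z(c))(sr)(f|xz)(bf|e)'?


To count capturing groups, count each '(' that starts a group.
Pattern: '(y|p)(g|au|z(c))(sr)(f|xz)(bf|e)'
Walking through the pattern:
  Position 0: '(' -> group #1
  Position 5: '(' -> group #2
  Position 12: '(' -> group #3
  Position 16: '(' -> group #4
  Position 20: '(' -> group #5
  Position 26: '(' -> group #6
Total capturing groups: 6

6


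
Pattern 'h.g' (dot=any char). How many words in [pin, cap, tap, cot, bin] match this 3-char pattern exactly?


Pattern 'h.g' means: starts with 'h', any single char, ends with 'g'.
Checking each word (must be exactly 3 chars):
  'pin' (len=3): no
  'cap' (len=3): no
  'tap' (len=3): no
  'cot' (len=3): no
  'bin' (len=3): no
Matching words: []
Total: 0

0


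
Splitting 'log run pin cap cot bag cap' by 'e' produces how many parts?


Splitting by 'e' breaks the string at each occurrence of the separator.
Text: 'log run pin cap cot bag cap'
Parts after split:
  Part 1: 'log run pin cap cot bag cap'
Total parts: 1

1


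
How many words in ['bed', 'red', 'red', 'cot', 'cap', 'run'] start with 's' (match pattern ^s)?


Pattern ^s anchors to start of word. Check which words begin with 's':
  'bed' -> no
  'red' -> no
  'red' -> no
  'cot' -> no
  'cap' -> no
  'run' -> no
Matching words: []
Count: 0

0
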